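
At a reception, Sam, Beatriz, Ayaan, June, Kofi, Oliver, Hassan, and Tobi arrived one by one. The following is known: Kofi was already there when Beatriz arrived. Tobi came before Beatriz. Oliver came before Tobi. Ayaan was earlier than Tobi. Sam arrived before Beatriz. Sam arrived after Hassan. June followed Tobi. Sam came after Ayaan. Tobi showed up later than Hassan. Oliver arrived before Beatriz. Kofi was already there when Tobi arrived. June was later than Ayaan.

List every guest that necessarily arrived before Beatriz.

Directly stated before Beatriz: Kofi, Oliver, Sam, and Tobi.
Ayaan reaches Beatriz via Ayaan → Tobi → Beatriz.
Hassan reaches Beatriz via Hassan → Tobi → Beatriz.

Ayaan, Hassan, Kofi, Oliver, Sam, Tobi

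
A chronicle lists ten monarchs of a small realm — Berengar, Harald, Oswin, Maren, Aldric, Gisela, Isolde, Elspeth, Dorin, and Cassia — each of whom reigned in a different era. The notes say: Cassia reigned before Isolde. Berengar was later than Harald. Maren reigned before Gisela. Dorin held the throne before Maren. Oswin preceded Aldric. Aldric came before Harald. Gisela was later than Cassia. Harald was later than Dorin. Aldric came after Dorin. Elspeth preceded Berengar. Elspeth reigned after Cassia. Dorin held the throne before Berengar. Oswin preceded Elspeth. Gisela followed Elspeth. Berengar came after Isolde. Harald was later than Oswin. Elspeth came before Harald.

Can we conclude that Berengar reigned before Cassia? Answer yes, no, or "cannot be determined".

no

Tracing the constraints gives Cassia → Elspeth → Berengar, so Cassia must come before Berengar.
That means Berengar cannot be before Cassia.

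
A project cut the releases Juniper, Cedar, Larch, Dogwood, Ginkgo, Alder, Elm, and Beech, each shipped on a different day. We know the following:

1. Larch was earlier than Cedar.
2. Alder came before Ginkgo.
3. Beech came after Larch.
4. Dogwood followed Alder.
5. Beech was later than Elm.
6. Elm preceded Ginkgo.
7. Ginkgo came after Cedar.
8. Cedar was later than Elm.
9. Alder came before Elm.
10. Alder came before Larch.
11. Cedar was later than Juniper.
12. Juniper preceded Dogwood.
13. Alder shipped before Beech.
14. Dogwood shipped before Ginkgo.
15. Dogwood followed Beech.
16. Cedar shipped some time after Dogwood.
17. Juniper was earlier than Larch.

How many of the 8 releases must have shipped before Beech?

Directly stated before Beech: Alder, Elm, and Larch.
Juniper reaches Beech via Juniper → Larch → Beech.
No chain forces Cedar (or any of the others) ahead of Beech.
That's Alder, Elm, Juniper, and Larch — 4 in all.

4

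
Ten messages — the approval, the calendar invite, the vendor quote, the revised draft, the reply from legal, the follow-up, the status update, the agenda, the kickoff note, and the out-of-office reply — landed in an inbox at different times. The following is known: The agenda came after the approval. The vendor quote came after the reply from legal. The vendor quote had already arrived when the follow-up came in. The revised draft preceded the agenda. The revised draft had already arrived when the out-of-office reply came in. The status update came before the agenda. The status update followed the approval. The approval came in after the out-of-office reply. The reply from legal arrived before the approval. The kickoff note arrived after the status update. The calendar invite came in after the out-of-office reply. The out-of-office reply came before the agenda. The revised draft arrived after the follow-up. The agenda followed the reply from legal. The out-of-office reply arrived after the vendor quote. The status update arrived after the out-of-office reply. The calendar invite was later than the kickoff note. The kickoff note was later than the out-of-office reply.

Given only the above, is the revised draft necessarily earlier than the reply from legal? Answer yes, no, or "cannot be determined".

Tracing the constraints gives the reply from legal → the vendor quote → the follow-up → the revised draft, so the reply from legal must come before the revised draft.
That means the revised draft cannot be before the reply from legal.

no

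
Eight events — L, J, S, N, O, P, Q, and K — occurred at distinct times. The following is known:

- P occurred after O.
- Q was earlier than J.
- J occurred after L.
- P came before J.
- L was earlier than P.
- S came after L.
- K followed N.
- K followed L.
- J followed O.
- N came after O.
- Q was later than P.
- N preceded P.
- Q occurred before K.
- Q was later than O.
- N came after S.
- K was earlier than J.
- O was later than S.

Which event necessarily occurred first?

L

L has a chain of constraints placing it before every other event, so L must be first.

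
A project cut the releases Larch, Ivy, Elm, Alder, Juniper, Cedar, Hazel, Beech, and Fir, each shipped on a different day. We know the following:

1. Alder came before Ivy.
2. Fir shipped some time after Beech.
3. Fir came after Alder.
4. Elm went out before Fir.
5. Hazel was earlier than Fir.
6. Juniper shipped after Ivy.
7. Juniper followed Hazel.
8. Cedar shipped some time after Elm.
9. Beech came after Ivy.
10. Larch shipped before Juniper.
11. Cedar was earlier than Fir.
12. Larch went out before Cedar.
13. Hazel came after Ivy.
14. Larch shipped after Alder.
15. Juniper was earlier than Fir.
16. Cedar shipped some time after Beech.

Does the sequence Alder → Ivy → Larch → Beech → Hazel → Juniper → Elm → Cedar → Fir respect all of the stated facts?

Check each stated constraint against the proposed order — e.g. Larch is ahead of Cedar; Alder is ahead of Fir. Every pair is in the required order; nothing is violated.

yes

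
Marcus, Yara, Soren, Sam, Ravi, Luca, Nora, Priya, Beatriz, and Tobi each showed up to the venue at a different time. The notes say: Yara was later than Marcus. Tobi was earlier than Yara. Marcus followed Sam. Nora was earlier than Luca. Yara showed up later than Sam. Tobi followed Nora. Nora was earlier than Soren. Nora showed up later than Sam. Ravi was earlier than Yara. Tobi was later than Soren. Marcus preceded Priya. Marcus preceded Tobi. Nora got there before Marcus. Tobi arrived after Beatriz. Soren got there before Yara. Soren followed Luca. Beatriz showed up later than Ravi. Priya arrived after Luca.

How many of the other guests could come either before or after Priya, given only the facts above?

Forced before Priya: Luca, Marcus, Nora, and Sam.
That leaves Beatriz, Ravi, Soren, Tobi, and Yara with no forced order relative to Priya — 5.

5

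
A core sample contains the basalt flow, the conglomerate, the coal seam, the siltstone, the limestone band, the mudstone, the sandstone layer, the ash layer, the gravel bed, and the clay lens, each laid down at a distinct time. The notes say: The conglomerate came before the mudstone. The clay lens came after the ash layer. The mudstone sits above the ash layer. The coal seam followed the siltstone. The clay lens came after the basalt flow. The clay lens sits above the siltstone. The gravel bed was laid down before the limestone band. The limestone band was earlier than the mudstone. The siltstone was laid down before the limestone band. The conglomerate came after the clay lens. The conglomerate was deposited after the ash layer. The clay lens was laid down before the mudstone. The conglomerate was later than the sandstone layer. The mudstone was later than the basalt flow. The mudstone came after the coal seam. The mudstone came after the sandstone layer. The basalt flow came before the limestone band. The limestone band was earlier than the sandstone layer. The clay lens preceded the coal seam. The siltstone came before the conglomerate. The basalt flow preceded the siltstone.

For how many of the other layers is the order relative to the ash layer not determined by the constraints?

Forced after the ash layer: the clay lens, the coal seam, the conglomerate, and the mudstone.
That leaves the basalt flow, the gravel bed, the limestone band, the sandstone layer, and the siltstone with no forced order relative to the ash layer — 5.

5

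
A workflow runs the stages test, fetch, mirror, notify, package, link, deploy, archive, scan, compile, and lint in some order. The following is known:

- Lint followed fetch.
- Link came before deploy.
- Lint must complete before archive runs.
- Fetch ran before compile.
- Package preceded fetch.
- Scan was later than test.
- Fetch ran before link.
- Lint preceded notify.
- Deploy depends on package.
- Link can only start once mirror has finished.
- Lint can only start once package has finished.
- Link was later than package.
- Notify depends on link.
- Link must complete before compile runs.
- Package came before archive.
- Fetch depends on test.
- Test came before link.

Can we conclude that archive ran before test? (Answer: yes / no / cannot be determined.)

Tracing the constraints gives test → fetch → lint → archive, so test must come before archive.
That means archive cannot be before test.

no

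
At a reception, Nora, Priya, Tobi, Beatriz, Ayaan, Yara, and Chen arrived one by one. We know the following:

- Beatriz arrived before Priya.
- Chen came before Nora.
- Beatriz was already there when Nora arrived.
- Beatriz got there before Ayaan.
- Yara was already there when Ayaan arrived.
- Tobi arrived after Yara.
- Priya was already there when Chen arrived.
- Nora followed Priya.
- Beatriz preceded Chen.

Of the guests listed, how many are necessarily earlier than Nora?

Directly stated before Nora: Beatriz, Chen, and Priya.
That's Beatriz, Chen, and Priya — 3 in all.

3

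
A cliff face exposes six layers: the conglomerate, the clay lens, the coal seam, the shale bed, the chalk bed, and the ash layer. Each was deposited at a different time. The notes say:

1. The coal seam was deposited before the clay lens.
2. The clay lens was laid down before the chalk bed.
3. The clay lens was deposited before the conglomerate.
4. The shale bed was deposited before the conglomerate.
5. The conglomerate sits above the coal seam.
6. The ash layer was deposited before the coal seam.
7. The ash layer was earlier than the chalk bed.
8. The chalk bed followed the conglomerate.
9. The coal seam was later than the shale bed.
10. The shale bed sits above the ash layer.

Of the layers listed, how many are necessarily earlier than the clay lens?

Directly stated before the clay lens: the coal seam.
The ash layer reaches the clay lens via the ash layer → the coal seam → the clay lens.
The shale bed reaches the clay lens via the shale bed → the coal seam → the clay lens.
No chain forces the conglomerate (or any of the others) ahead of the clay lens.
That's the ash layer, the coal seam, and the shale bed — 3 in all.

3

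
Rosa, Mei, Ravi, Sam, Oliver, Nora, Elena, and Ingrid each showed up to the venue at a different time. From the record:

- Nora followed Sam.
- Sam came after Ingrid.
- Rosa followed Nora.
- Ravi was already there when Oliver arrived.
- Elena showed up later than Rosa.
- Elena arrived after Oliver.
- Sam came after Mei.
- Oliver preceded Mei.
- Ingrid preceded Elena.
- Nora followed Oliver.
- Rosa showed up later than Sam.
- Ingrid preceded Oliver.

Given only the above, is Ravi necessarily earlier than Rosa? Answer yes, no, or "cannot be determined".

yes

Chain the constraints: Ravi → Oliver → Nora → Rosa. Each link is directly stated, so Ravi comes before Rosa.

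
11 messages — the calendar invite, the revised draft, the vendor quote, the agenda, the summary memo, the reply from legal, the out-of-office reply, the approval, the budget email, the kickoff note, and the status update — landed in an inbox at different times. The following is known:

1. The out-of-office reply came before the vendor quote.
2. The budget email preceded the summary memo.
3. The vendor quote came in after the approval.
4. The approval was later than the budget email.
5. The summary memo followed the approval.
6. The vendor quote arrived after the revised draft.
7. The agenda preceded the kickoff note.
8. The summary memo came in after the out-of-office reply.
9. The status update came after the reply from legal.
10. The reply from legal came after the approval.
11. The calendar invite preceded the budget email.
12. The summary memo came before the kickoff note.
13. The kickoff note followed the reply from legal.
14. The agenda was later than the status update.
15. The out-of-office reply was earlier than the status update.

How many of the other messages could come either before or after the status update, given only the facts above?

3

Forced before the status update: the approval, the budget email, the calendar invite, the out-of-office reply, and the reply from legal; forced after the status update: the agenda and the kickoff note.
That leaves the revised draft, the summary memo, and the vendor quote with no forced order relative to the status update — 3.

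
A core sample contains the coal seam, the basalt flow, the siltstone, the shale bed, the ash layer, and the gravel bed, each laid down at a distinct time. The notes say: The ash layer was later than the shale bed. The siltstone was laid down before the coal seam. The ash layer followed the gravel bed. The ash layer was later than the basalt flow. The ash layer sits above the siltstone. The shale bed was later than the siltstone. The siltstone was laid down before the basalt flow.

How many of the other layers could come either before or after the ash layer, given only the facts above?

Forced before the ash layer: the basalt flow, the gravel bed, the shale bed, and the siltstone.
That leaves the coal seam with no forced order relative to the ash layer — 1.

1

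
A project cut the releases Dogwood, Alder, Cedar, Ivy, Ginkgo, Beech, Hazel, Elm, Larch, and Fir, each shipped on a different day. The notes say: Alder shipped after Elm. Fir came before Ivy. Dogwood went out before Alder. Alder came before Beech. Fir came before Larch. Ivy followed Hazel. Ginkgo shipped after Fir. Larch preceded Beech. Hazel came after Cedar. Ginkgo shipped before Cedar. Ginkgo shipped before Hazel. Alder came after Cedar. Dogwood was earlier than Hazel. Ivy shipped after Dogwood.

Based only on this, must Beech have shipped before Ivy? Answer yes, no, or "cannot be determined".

cannot be determined

No chain of stated constraints runs from Beech to Ivy, and none runs from Ivy to Beech either.
So the relative order of Beech and Ivy is not fixed by the given facts.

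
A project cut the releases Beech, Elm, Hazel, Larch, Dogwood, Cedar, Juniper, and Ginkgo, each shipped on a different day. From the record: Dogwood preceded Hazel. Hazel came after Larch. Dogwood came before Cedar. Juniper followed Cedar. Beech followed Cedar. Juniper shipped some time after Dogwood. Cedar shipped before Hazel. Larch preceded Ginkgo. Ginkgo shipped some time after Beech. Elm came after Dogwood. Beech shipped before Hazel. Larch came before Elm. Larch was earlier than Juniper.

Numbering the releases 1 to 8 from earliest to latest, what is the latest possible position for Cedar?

4

Cedar must come before Beech, Ginkgo, Hazel, and Juniper — 4 releases forced after it.
Everything else can be placed before Cedar in some valid order, so Cedar can sit as late as position 8 − 4 = 4.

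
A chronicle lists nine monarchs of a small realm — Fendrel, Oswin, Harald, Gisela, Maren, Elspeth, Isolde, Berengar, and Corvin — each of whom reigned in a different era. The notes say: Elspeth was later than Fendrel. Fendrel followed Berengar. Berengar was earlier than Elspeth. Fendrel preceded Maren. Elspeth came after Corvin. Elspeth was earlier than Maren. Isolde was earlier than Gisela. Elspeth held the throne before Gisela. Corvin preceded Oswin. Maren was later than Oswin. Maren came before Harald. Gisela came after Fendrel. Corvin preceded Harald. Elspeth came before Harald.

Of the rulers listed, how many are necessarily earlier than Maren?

Directly stated before Maren: Elspeth, Fendrel, and Oswin.
Berengar reaches Maren via Berengar → Fendrel → Maren.
Corvin reaches Maren via Corvin → Elspeth → Maren.
No chain forces Isolde (or any of the others) ahead of Maren.
That's Berengar, Corvin, Elspeth, Fendrel, and Oswin — 5 in all.

5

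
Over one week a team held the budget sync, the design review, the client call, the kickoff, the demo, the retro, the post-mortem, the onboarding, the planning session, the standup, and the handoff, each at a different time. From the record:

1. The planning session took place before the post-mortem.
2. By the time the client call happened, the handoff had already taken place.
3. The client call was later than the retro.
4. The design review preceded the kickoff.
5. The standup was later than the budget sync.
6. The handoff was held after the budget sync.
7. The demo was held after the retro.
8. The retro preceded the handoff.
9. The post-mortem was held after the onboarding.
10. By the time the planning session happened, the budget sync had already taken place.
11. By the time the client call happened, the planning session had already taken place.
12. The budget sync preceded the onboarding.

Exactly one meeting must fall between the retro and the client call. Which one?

the handoff

Tracing the constraints gives the retro → the handoff → the client call, so the handoff sits after the retro and before the client call.
No other meeting is forced both after the retro and before the client call.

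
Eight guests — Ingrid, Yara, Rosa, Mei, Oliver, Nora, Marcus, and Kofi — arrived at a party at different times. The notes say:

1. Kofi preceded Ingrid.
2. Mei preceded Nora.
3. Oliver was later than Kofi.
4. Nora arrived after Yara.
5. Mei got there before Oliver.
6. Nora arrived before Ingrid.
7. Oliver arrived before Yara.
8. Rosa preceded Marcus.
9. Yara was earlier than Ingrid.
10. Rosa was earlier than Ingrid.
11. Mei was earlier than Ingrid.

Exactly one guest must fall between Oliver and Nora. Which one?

Yara

Tracing the constraints gives Oliver → Yara → Nora, so Yara sits after Oliver and before Nora.
No other guest is forced both after Oliver and before Nora.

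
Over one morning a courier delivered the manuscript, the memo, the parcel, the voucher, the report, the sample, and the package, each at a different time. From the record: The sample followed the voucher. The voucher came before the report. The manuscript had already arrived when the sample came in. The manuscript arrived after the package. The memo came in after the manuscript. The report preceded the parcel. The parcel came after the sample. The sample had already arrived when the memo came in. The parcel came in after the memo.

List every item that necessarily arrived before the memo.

Directly stated before the memo: the manuscript and the sample.
The package reaches the memo via the package → the manuscript → the memo.
The voucher reaches the memo via the voucher → the sample → the memo.

the manuscript, the package, the sample, the voucher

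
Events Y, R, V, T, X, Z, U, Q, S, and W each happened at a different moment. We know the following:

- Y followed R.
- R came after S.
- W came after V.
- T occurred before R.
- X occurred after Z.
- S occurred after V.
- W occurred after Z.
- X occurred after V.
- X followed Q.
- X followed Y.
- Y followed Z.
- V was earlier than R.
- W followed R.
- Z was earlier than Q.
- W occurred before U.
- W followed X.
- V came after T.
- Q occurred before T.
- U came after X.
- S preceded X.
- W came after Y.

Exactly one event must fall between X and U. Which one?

W

Tracing the constraints gives X → W → U, so W sits after X and before U.
No other event is forced both after X and before U.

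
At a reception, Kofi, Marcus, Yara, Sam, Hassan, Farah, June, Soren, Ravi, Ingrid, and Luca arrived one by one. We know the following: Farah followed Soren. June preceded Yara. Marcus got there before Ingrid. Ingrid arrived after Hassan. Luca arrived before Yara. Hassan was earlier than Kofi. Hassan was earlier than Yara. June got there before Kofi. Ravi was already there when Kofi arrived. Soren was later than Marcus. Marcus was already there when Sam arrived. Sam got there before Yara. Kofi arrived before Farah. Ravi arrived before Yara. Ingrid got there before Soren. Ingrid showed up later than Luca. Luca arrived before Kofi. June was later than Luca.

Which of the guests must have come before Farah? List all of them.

Hassan, Ingrid, June, Kofi, Luca, Marcus, Ravi, Soren

Directly stated before Farah: Kofi and Soren.
Hassan reaches Farah via Hassan → Kofi → Farah.
Ingrid reaches Farah via Ingrid → Soren → Farah.
June reaches Farah via June → Kofi → Farah.
Likewise Luca, Marcus, and Ravi each reach Farah by chaining the stated constraints.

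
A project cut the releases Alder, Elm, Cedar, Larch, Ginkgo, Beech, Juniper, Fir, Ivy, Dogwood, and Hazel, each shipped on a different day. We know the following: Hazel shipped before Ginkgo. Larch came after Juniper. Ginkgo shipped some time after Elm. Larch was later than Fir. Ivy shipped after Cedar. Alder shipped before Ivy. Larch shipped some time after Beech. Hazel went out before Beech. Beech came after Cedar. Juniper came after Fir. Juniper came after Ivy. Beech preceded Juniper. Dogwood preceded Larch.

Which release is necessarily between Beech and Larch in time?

Tracing the constraints gives Beech → Juniper → Larch, so Juniper sits after Beech and before Larch.
No other release is forced both after Beech and before Larch.

Juniper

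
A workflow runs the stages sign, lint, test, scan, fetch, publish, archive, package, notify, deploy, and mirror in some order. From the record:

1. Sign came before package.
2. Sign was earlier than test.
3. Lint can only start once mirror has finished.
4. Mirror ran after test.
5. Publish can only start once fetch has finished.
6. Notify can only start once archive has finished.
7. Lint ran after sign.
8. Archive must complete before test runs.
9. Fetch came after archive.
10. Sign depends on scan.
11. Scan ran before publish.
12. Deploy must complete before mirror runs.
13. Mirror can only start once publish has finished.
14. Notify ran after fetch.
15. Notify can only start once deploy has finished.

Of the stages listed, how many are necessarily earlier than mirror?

7

Directly stated before mirror: deploy, publish, and test.
Archive reaches mirror via archive → test → mirror.
Fetch reaches mirror via fetch → publish → mirror.
Scan reaches mirror via scan → publish → mirror.
Likewise sign reaches mirror by chaining the stated constraints.
No chain forces package (or any of the others) ahead of mirror.
That's archive, deploy, fetch, publish, scan, sign, and test — 7 in all.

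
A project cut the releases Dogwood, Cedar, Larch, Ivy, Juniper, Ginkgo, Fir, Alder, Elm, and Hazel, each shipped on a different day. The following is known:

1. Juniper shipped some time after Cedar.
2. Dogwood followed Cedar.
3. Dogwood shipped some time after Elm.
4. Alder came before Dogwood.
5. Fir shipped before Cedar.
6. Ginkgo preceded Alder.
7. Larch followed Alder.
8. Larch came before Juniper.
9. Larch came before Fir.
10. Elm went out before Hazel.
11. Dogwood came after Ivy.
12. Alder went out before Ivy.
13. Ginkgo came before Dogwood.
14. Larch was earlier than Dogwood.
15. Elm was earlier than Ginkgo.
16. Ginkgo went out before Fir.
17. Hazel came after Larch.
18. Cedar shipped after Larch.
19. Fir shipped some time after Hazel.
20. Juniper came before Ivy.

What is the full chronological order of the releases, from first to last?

Elm, Ginkgo, Alder, Larch, Hazel, Fir, Cedar, Juniper, Ivy, Dogwood

The constraints fix every adjacent pair, so only one ordering works:
Elm → Ginkgo → Alder → Larch → Hazel → Fir → Cedar → Juniper → Ivy → Dogwood.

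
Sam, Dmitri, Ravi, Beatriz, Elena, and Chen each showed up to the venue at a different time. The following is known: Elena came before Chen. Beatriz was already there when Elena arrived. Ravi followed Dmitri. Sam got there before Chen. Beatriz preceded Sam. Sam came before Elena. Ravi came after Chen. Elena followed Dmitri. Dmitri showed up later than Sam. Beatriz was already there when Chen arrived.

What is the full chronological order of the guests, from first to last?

The constraints fix every adjacent pair, so only one ordering works:
Beatriz → Sam → Dmitri → Elena → Chen → Ravi.

Beatriz, Sam, Dmitri, Elena, Chen, Ravi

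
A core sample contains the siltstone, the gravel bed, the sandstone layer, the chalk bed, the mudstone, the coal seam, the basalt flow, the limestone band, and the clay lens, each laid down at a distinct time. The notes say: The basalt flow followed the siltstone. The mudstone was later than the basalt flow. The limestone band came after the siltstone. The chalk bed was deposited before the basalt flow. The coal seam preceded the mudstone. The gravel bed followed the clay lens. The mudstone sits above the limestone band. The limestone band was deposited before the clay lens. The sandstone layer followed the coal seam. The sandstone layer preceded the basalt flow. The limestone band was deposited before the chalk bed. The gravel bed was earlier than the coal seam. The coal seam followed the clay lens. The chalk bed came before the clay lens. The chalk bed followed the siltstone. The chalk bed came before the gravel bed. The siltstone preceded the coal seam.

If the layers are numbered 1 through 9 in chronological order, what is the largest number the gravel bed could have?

5

The gravel bed must come before the basalt flow, the coal seam, the mudstone, and the sandstone layer — 4 layers forced after it.
Everything else can be placed before the gravel bed in some valid order, so the gravel bed can sit as late as position 9 − 4 = 5.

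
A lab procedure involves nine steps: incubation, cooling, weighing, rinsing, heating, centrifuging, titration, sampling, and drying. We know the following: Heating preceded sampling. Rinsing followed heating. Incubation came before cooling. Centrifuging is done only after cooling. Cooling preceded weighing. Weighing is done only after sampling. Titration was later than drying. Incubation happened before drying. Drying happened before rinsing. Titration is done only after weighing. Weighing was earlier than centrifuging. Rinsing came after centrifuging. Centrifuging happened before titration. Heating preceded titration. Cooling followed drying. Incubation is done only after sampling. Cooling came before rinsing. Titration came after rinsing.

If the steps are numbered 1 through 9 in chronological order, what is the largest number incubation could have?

3

Incubation must come before centrifuging, cooling, drying, rinsing, titration, and weighing — 6 steps forced after it.
Everything else can be placed before incubation in some valid order, so incubation can sit as late as position 9 − 6 = 3.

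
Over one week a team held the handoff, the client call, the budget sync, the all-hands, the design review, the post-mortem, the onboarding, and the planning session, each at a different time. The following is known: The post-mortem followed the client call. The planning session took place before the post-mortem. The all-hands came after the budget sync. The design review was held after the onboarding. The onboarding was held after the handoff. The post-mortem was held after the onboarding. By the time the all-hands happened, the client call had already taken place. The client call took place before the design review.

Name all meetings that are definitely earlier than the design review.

the client call, the handoff, the onboarding

Directly stated before the design review: the client call and the onboarding.
The handoff reaches the design review via the handoff → the onboarding → the design review.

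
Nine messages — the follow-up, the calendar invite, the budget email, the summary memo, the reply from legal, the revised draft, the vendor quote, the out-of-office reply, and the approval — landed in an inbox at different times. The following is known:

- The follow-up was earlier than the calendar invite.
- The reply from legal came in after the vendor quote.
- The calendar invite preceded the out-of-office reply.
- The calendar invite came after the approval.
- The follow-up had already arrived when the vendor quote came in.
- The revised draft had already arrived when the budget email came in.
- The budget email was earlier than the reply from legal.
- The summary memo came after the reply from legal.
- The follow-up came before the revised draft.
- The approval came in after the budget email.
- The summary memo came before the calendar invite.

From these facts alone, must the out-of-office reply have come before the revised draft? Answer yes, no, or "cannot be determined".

Tracing the constraints gives the revised draft → the budget email → the approval → the calendar invite → the out-of-office reply, so the revised draft must come before the out-of-office reply.
That means the out-of-office reply cannot be before the revised draft.

no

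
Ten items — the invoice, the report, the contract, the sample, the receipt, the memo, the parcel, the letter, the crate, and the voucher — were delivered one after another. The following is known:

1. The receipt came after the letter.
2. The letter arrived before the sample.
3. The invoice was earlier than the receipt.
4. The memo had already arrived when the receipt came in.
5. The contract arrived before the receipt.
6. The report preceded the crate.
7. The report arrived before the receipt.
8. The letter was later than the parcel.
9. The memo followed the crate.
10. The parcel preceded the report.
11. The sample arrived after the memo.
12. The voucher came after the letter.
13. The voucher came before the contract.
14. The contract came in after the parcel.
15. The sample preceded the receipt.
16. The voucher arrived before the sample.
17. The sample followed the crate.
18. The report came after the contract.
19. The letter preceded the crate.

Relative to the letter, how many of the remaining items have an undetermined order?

Forced before the letter: the parcel; forced after the letter: the contract, the crate, the memo, the receipt, the report, the sample, and the voucher.
That leaves the invoice with no forced order relative to the letter — 1.

1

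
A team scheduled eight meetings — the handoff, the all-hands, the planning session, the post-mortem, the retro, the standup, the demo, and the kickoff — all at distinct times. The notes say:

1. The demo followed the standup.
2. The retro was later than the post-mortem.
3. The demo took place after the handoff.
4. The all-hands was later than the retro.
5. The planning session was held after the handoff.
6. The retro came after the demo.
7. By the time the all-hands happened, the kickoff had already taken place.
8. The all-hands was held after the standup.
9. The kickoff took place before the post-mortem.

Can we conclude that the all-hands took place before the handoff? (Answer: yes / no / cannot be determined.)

Tracing the constraints gives the handoff → the demo → the retro → the all-hands, so the handoff must come before the all-hands.
That means the all-hands cannot be before the handoff.

no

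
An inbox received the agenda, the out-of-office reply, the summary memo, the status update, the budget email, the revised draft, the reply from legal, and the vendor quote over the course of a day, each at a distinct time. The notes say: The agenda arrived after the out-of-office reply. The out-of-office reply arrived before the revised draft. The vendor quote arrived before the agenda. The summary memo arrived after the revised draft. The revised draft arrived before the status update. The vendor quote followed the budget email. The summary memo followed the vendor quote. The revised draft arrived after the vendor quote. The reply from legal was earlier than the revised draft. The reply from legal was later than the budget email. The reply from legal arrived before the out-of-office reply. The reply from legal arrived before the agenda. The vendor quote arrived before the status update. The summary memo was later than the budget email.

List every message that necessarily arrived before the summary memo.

the budget email, the out-of-office reply, the reply from legal, the revised draft, the vendor quote

Directly stated before the summary memo: the budget email, the revised draft, and the vendor quote.
The out-of-office reply reaches the summary memo via the out-of-office reply → the revised draft → the summary memo.
The reply from legal reaches the summary memo via the reply from legal → the revised draft → the summary memo.
No chain forces the status update (or any of the others) ahead of the summary memo.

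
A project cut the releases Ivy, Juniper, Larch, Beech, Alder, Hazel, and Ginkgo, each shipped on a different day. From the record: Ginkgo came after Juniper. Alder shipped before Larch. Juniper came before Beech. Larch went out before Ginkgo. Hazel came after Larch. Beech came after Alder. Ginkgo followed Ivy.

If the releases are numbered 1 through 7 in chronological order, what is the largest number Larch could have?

Larch must come before Ginkgo and Hazel — 2 releases forced after it.
Everything else can be placed before Larch in some valid order, so Larch can sit as late as position 7 − 2 = 5.

5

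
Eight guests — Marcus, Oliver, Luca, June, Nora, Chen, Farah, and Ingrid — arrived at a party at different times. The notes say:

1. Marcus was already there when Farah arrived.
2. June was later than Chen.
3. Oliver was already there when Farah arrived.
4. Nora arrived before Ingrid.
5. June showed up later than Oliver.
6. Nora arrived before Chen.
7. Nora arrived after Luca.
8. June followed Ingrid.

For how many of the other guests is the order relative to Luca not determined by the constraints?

Forced after Luca: Chen, Ingrid, June, and Nora.
That leaves Farah, Marcus, and Oliver with no forced order relative to Luca — 3.

3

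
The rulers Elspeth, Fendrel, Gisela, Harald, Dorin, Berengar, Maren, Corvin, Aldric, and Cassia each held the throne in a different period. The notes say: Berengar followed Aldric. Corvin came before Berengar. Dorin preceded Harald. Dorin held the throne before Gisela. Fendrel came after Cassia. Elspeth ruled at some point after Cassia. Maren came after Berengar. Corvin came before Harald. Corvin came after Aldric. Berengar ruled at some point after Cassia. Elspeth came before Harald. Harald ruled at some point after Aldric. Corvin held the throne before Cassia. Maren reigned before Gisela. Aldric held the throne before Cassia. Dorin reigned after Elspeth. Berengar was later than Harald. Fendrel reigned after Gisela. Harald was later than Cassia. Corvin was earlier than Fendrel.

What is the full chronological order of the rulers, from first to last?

Aldric, Corvin, Cassia, Elspeth, Dorin, Harald, Berengar, Maren, Gisela, Fendrel

The constraints fix every adjacent pair, so only one ordering works:
Aldric → Corvin → Cassia → Elspeth → Dorin → Harald → Berengar → Maren → Gisela → Fendrel.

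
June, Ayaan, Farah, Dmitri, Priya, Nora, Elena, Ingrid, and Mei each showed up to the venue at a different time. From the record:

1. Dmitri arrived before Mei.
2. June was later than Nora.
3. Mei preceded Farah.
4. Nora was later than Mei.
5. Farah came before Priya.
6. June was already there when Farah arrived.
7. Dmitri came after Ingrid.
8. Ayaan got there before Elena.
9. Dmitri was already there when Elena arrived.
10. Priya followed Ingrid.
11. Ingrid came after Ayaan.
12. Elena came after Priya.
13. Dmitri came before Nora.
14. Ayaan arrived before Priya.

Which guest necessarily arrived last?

Every other guest has a chain of constraints placing them before Elena, so Elena is last.

Elena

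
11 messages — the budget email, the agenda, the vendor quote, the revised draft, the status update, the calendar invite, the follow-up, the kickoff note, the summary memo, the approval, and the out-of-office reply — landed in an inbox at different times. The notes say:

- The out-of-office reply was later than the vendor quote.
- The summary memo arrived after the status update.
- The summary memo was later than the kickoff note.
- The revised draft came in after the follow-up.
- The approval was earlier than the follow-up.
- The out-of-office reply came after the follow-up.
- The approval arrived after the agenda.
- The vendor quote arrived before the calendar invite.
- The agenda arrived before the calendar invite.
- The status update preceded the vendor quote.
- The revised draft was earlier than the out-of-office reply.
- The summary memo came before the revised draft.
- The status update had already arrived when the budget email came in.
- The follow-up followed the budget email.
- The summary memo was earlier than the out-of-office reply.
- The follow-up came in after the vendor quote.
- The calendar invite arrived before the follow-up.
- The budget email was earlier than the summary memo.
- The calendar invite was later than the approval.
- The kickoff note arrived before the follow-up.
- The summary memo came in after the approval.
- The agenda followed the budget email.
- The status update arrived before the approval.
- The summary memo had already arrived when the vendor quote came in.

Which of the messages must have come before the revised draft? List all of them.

the agenda, the approval, the budget email, the calendar invite, the follow-up, the kickoff note, the status update, the summary memo, the vendor quote

Directly stated before the revised draft: the follow-up and the summary memo.
The agenda reaches the revised draft via the agenda → the approval → the follow-up → the revised draft.
The approval reaches the revised draft via the approval → the follow-up → the revised draft.
The budget email reaches the revised draft via the budget email → the follow-up → the revised draft.
Likewise the calendar invite, the kickoff note, the status update, and the vendor quote each reach the revised draft by chaining the stated constraints.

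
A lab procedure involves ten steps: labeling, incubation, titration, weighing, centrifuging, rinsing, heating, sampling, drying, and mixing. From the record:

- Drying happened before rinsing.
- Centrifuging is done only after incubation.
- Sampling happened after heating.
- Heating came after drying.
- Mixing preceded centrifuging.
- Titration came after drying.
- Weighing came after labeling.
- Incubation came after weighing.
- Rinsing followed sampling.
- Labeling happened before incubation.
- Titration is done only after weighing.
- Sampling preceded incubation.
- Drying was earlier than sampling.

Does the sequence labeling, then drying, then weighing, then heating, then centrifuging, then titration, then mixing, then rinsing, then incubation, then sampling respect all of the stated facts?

no

The constraints require sampling before incubation, but in the proposed sequence incubation appears ahead of sampling. That one violation is enough.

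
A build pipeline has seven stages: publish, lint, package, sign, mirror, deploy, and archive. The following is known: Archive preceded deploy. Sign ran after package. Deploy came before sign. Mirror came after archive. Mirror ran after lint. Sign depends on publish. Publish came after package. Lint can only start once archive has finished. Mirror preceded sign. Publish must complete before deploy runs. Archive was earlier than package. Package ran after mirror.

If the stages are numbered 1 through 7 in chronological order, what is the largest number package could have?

Package must come before deploy, publish, and sign — 3 stages forced after it.
Everything else can be placed before package in some valid order, so package can sit as late as position 7 − 3 = 4.

4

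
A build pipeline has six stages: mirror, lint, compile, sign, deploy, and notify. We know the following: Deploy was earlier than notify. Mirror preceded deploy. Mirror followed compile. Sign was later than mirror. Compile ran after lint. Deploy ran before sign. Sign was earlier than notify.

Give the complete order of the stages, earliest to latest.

The constraints fix every adjacent pair, so only one ordering works:
lint → compile → mirror → deploy → sign → notify.

lint, compile, mirror, deploy, sign, notify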